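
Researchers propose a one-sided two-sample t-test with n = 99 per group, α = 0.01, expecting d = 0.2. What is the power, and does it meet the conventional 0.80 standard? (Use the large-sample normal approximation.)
Power ≈ 0.18; the study is underpowered (power < 0.80)

Power calculation (two-sample t-test, normal approximation):
z_β = d · √(n/2) - z_α
z_β = 0.2 · √(99/2) - 2.326
z_β = 0.2 · 7.036 - 2.326
z_β = -0.919

Power = Φ(z_β) = Φ(-0.919) ≈ 0.179

Effect size d = 0.2 is small by Cohen's convention (0.2/0.5/0.8).

Threshold: power ≥ 0.80 is conventionally adequate.
Power ≈ 0.18 → the study is underpowered (power < 0.80).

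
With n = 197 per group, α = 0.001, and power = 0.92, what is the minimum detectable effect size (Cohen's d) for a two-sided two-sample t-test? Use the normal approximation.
d ≈ 0.47

Minimum detectable effect (two-sample t-test, normal approximation):
d = (z_{α/2} + z_β) / √(n/2)
d = (3.291 + 1.405) / √(197/2)
d = 4.696 / 9.925
d ≈ 0.47

By Cohen's convention (0.2 small / 0.5 medium / 0.8 large): small effect.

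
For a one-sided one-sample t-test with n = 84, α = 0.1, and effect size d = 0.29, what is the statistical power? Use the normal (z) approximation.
Power ≈ 0.92

Power calculation (one-sample t-test, normal approximation):
z_β = d · √n - z_α
z_β = 0.29 · √84 - 1.282
z_β = 0.29 · 9.165 - 1.282
z_β = 1.376

Power = Φ(z_β) = Φ(1.376) ≈ 0.916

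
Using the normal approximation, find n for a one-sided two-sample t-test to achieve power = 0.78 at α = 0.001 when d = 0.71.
n = 60 per group

Sample size formula (two-sample t-test, normal approximation):
n = 2 · ((z_α + z_β) / d)²

z_α = 3.090 (for α = 0.001, one-sided)
z_β = 0.772 (for power = 0.78)
d = 0.71

n = 2 · ((3.090 + 0.772) / 0.71)²
n = 2 · (5.439)²
n ≈ 59.17
Round up to the next whole number: n = 60 per group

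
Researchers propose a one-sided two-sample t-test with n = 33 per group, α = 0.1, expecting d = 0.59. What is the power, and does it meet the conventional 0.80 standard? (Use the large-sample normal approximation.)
Power ≈ 0.87; the study is adequately powered (power ≥ 0.80)

Power calculation (two-sample t-test, normal approximation):
z_β = d · √(n/2) - z_α
z_β = 0.59 · √(33/2) - 1.282
z_β = 0.59 · 4.062 - 1.282
z_β = 1.115

Power = Φ(z_β) = Φ(1.115) ≈ 0.868

Effect size d = 0.59 is medium by Cohen's convention (0.2/0.5/0.8).

Threshold: power ≥ 0.80 is conventionally adequate.
Power ≈ 0.87 → the study is adequately powered (power ≥ 0.80).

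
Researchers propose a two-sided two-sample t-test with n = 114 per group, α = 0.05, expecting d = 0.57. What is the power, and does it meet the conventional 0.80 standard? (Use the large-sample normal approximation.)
Power ≈ 0.99; the study is adequately powered (power ≥ 0.80)

Power calculation (two-sample t-test, normal approximation):
z_β = d · √(n/2) - z_{α/2}
z_β = 0.57 · √(114/2) - 1.960
z_β = 0.57 · 7.550 - 1.960
z_β = 2.343

Power = Φ(z_β) = Φ(2.343) ≈ 0.990

Effect size d = 0.57 is medium by Cohen's convention (0.2/0.5/0.8).

Threshold: power ≥ 0.80 is conventionally adequate.
Power ≈ 0.99 → the study is adequately powered (power ≥ 0.80).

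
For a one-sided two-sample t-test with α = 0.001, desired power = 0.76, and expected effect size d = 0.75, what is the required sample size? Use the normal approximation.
n = 52 per group

Sample size formula (two-sample t-test, normal approximation):
n = 2 · ((z_α + z_β) / d)²

z_α = 3.090 (for α = 0.001, one-sided)
z_β = 0.706 (for power = 0.76)
d = 0.75

n = 2 · ((3.090 + 0.706) / 0.75)²
n = 2 · (5.061)²
n ≈ 51.23
Round up to the next whole number: n = 52 per group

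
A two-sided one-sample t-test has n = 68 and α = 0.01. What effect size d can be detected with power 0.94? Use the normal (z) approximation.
d ≈ 0.50

Minimum detectable effect (one-sample t-test, normal approximation):
d = (z_{α/2} + z_β) / √n
d = (2.576 + 1.555) / √68
d = 4.131 / 8.246
d ≈ 0.50

By Cohen's convention (0.2 small / 0.5 medium / 0.8 large): medium effect.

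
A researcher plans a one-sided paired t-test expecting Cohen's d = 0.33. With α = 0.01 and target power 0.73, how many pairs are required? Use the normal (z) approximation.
n = 80 pairs

Sample size formula (paired t-test, normal approximation):
n = ((z_α + z_β) / d)²

z_α = 2.326 (for α = 0.01, one-sided)
z_β = 0.613 (for power = 0.73)
d = 0.33

n = ((2.326 + 0.613) / 0.33)²
n = (8.906)²
n ≈ 79.32
Round up to the next whole number: n = 80 pairs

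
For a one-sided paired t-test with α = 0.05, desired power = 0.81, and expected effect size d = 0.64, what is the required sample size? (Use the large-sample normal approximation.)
n = 16 pairs

Sample size formula (paired t-test, normal approximation):
n = ((z_α + z_β) / d)²

z_α = 1.645 (for α = 0.05, one-sided)
z_β = 0.878 (for power = 0.81)
d = 0.64

n = ((1.645 + 0.878) / 0.64)²
n = (3.942)²
n ≈ 15.54
Round up to the next whole number: n = 16 pairs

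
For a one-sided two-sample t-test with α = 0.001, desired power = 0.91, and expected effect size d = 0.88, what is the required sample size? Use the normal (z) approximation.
n = 51 per group

Sample size formula (two-sample t-test, normal approximation):
n = 2 · ((z_α + z_β) / d)²

z_α = 3.090 (for α = 0.001, one-sided)
z_β = 1.341 (for power = 0.91)
d = 0.88

n = 2 · ((3.090 + 1.341) / 0.88)²
n = 2 · (5.035)²
n ≈ 50.70
Round up to the next whole number: n = 51 per group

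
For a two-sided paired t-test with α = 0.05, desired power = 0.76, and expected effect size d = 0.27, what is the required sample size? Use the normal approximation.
n = 98 pairs

Sample size formula (paired t-test, normal approximation):
n = ((z_{α/2} + z_β) / d)²

z_{α/2} = 1.960 (for α = 0.05, two-sided)
z_β = 0.706 (for power = 0.76)
d = 0.27

n = ((1.960 + 0.706) / 0.27)²
n = (9.874)²
n ≈ 97.50
Round up to the next whole number: n = 98 pairs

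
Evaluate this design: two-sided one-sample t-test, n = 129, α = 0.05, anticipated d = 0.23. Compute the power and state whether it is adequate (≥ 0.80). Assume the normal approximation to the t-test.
Power ≈ 0.74; the study is underpowered (power < 0.80)

Power calculation (one-sample t-test, normal approximation):
z_β = d · √n - z_{α/2}
z_β = 0.23 · √129 - 1.960
z_β = 0.23 · 11.358 - 1.960
z_β = 0.652

Power = Φ(z_β) = Φ(0.652) ≈ 0.743

Effect size d = 0.23 is small by Cohen's convention (0.2/0.5/0.8).

Threshold: power ≥ 0.80 is conventionally adequate.
Power ≈ 0.74 → the study is underpowered (power < 0.80).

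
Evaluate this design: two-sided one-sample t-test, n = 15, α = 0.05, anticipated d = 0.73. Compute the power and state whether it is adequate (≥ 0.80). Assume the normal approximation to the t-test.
Power ≈ 0.81; the study is adequately powered (power ≥ 0.80)

Power calculation (one-sample t-test, normal approximation):
z_β = d · √n - z_{α/2}
z_β = 0.73 · √15 - 1.960
z_β = 0.73 · 3.873 - 1.960
z_β = 0.867

Power = Φ(z_β) = Φ(0.867) ≈ 0.807

Effect size d = 0.73 is medium by Cohen's convention (0.2/0.5/0.8).

Threshold: power ≥ 0.80 is conventionally adequate.
Power ≈ 0.81 → the study is adequately powered (power ≥ 0.80).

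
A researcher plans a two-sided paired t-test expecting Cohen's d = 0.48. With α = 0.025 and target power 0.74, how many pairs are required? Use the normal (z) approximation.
n = 37 pairs

Sample size formula (paired t-test, normal approximation):
n = ((z_{α/2} + z_β) / d)²

z_{α/2} = 2.241 (for α = 0.025, two-sided)
z_β = 0.643 (for power = 0.74)
d = 0.48

n = ((2.241 + 0.643) / 0.48)²
n = (6.008)²
n ≈ 36.10
Round up to the next whole number: n = 37 pairs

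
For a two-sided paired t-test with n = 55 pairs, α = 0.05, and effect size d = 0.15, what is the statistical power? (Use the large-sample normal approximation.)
Power ≈ 0.20

Power calculation (paired t-test, normal approximation):
z_β = d · √n - z_{α/2}
z_β = 0.15 · √55 - 1.960
z_β = 0.15 · 7.416 - 1.960
z_β = -0.848

Power = Φ(z_β) = Φ(-0.848) ≈ 0.198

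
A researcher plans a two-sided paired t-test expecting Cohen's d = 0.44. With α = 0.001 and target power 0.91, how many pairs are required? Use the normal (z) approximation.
n = 111 pairs

Sample size formula (paired t-test, normal approximation):
n = ((z_{α/2} + z_β) / d)²

z_{α/2} = 3.291 (for α = 0.001, two-sided)
z_β = 1.341 (for power = 0.91)
d = 0.44

n = ((3.291 + 1.341) / 0.44)²
n = (10.527)²
n ≈ 110.82
Round up to the next whole number: n = 111 pairs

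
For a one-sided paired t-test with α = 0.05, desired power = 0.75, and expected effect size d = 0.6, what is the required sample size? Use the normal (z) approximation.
n = 15 pairs

Sample size formula (paired t-test, normal approximation):
n = ((z_α + z_β) / d)²

z_α = 1.645 (for α = 0.05, one-sided)
z_β = 0.674 (for power = 0.75)
d = 0.6

n = ((1.645 + 0.674) / 0.6)²
n = (3.865)²
n ≈ 14.94
Round up to the next whole number: n = 15 pairs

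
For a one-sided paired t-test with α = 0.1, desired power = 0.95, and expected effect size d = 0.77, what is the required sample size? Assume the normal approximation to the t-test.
n = 15 pairs

Sample size formula (paired t-test, normal approximation):
n = ((z_α + z_β) / d)²

z_α = 1.282 (for α = 0.1, one-sided)
z_β = 1.645 (for power = 0.95)
d = 0.77

n = ((1.282 + 1.645) / 0.77)²
n = (3.801)²
n ≈ 14.45
Round up to the next whole number: n = 15 pairs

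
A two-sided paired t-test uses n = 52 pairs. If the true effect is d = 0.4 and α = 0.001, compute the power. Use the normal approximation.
Power ≈ 0.34

Power calculation (paired t-test, normal approximation):
z_β = d · √n - z_{α/2}
z_β = 0.4 · √52 - 3.291
z_β = 0.4 · 7.211 - 3.291
z_β = -0.406

Power = Φ(z_β) = Φ(-0.406) ≈ 0.342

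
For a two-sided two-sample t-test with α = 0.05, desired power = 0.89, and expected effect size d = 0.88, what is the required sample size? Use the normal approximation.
n = 27 per group

Sample size formula (two-sample t-test, normal approximation):
n = 2 · ((z_{α/2} + z_β) / d)²

z_{α/2} = 1.960 (for α = 0.05, two-sided)
z_β = 1.227 (for power = 0.89)
d = 0.88

n = 2 · ((1.960 + 1.227) / 0.88)²
n = 2 · (3.622)²
n ≈ 26.24
Round up to the next whole number: n = 27 per group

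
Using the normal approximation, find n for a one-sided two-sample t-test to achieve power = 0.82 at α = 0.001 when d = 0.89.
n = 41 per group

Sample size formula (two-sample t-test, normal approximation):
n = 2 · ((z_α + z_β) / d)²

z_α = 3.090 (for α = 0.001, one-sided)
z_β = 0.915 (for power = 0.82)
d = 0.89

n = 2 · ((3.090 + 0.915) / 0.89)²
n = 2 · (4.500)²
n ≈ 40.50
Round up to the next whole number: n = 41 per group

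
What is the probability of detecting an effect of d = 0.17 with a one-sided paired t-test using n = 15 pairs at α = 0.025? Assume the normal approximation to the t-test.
Power ≈ 0.10

Power calculation (paired t-test, normal approximation):
z_β = d · √n - z_α
z_β = 0.17 · √15 - 1.960
z_β = 0.17 · 3.873 - 1.960
z_β = -1.302

Power = Φ(z_β) = Φ(-1.302) ≈ 0.097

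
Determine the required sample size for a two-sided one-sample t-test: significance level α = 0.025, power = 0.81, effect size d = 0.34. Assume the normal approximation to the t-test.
n = 85

Sample size formula (one-sample t-test, normal approximation):
n = ((z_{α/2} + z_β) / d)²

z_{α/2} = 2.241 (for α = 0.025, two-sided)
z_β = 0.878 (for power = 0.81)
d = 0.34

n = ((2.241 + 0.878) / 0.34)²
n = (9.174)²
n ≈ 84.16
Round up to the next whole number: n = 85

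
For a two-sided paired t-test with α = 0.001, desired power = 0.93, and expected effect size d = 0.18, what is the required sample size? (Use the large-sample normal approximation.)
n = 702 pairs

Sample size formula (paired t-test, normal approximation):
n = ((z_{α/2} + z_β) / d)²

z_{α/2} = 3.291 (for α = 0.001, two-sided)
z_β = 1.476 (for power = 0.93)
d = 0.18

n = ((3.291 + 1.476) / 0.18)²
n = (26.483)²
n ≈ 701.35
Round up to the next whole number: n = 702 pairs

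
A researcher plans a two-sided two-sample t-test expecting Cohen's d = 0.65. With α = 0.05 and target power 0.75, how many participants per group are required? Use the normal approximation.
n = 33 per group

Sample size formula (two-sample t-test, normal approximation):
n = 2 · ((z_{α/2} + z_β) / d)²

z_{α/2} = 1.960 (for α = 0.05, two-sided)
z_β = 0.674 (for power = 0.75)
d = 0.65

n = 2 · ((1.960 + 0.674) / 0.65)²
n = 2 · (4.052)²
n ≈ 32.84
Round up to the next whole number: n = 33 per group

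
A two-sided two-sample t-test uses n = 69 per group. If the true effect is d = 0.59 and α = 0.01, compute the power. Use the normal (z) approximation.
Power ≈ 0.81

Power calculation (two-sample t-test, normal approximation):
z_β = d · √(n/2) - z_{α/2}
z_β = 0.59 · √(69/2) - 2.576
z_β = 0.59 · 5.874 - 2.576
z_β = 0.890

Power = Φ(z_β) = Φ(0.890) ≈ 0.813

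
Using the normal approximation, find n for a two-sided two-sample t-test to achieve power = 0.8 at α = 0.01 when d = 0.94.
n = 27 per group

Sample size formula (two-sample t-test, normal approximation):
n = 2 · ((z_{α/2} + z_β) / d)²

z_{α/2} = 2.576 (for α = 0.01, two-sided)
z_β = 0.842 (for power = 0.8)
d = 0.94

n = 2 · ((2.576 + 0.842) / 0.94)²
n = 2 · (3.636)²
n ≈ 26.44
Round up to the next whole number: n = 27 per group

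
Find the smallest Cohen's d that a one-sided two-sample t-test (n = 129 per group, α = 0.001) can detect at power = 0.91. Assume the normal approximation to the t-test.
d ≈ 0.55

Minimum detectable effect (two-sample t-test, normal approximation):
d = (z_α + z_β) / √(n/2)
d = (3.090 + 1.341) / √(129/2)
d = 4.431 / 8.031
d ≈ 0.55

By Cohen's convention (0.2 small / 0.5 medium / 0.8 large): medium effect.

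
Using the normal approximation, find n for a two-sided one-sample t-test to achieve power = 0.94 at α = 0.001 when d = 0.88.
n = 31

Sample size formula (one-sample t-test, normal approximation):
n = ((z_{α/2} + z_β) / d)²

z_{α/2} = 3.291 (for α = 0.001, two-sided)
z_β = 1.555 (for power = 0.94)
d = 0.88

n = ((3.291 + 1.555) / 0.88)²
n = (5.507)²
n ≈ 30.33
Round up to the next whole number: n = 31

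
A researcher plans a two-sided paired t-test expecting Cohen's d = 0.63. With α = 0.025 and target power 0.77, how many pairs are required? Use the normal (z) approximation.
n = 23 pairs

Sample size formula (paired t-test, normal approximation):
n = ((z_{α/2} + z_β) / d)²

z_{α/2} = 2.241 (for α = 0.025, two-sided)
z_β = 0.739 (for power = 0.77)
d = 0.63

n = ((2.241 + 0.739) / 0.63)²
n = (4.730)²
n ≈ 22.37
Round up to the next whole number: n = 23 pairs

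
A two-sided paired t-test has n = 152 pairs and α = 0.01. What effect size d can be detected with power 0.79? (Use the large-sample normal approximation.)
d ≈ 0.27

Minimum detectable effect (paired t-test, normal approximation):
d = (z_{α/2} + z_β) / √n
d = (2.576 + 0.806) / √152
d = 3.382 / 12.329
d ≈ 0.27

By Cohen's convention (0.2 small / 0.5 medium / 0.8 large): small effect.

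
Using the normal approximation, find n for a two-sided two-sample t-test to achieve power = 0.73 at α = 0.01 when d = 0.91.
n = 25 per group

Sample size formula (two-sample t-test, normal approximation):
n = 2 · ((z_{α/2} + z_β) / d)²

z_{α/2} = 2.576 (for α = 0.01, two-sided)
z_β = 0.613 (for power = 0.73)
d = 0.91

n = 2 · ((2.576 + 0.613) / 0.91)²
n = 2 · (3.504)²
n ≈ 24.56
Round up to the next whole number: n = 25 per group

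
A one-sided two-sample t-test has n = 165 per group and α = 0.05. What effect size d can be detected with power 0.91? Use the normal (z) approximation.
d ≈ 0.33

Minimum detectable effect (two-sample t-test, normal approximation):
d = (z_α + z_β) / √(n/2)
d = (1.645 + 1.341) / √(165/2)
d = 2.986 / 9.083
d ≈ 0.33

By Cohen's convention (0.2 small / 0.5 medium / 0.8 large): small effect.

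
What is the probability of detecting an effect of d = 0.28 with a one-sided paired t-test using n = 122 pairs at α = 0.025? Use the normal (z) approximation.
Power ≈ 0.87

Power calculation (paired t-test, normal approximation):
z_β = d · √n - z_α
z_β = 0.28 · √122 - 1.960
z_β = 0.28 · 11.045 - 1.960
z_β = 1.133

Power = Φ(z_β) = Φ(1.133) ≈ 0.871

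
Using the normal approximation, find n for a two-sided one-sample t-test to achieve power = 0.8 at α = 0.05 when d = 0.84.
n = 12

Sample size formula (one-sample t-test, normal approximation):
n = ((z_{α/2} + z_β) / d)²

z_{α/2} = 1.960 (for α = 0.05, two-sided)
z_β = 0.842 (for power = 0.8)
d = 0.84

n = ((1.960 + 0.842) / 0.84)²
n = (3.336)²
n ≈ 11.13
Round up to the next whole number: n = 12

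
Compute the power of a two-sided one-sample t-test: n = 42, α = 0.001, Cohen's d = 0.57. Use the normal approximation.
Power ≈ 0.66

Power calculation (one-sample t-test, normal approximation):
z_β = d · √n - z_{α/2}
z_β = 0.57 · √42 - 3.291
z_β = 0.57 · 6.481 - 3.291
z_β = 0.403

Power = Φ(z_β) = Φ(0.403) ≈ 0.657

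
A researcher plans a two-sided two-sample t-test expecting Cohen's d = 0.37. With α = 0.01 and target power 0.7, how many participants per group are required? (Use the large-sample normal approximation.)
n = 141 per group

Sample size formula (two-sample t-test, normal approximation):
n = 2 · ((z_{α/2} + z_β) / d)²

z_{α/2} = 2.576 (for α = 0.01, two-sided)
z_β = 0.524 (for power = 0.7)
d = 0.37

n = 2 · ((2.576 + 0.524) / 0.37)²
n = 2 · (8.378)²
n ≈ 140.38
Round up to the next whole number: n = 141 per group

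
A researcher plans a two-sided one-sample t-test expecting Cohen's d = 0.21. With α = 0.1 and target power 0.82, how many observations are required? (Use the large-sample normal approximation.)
n = 149

Sample size formula (one-sample t-test, normal approximation):
n = ((z_{α/2} + z_β) / d)²

z_{α/2} = 1.645 (for α = 0.1, two-sided)
z_β = 0.915 (for power = 0.82)
d = 0.21

n = ((1.645 + 0.915) / 0.21)²
n = (12.190)²
n ≈ 148.60
Round up to the next whole number: n = 149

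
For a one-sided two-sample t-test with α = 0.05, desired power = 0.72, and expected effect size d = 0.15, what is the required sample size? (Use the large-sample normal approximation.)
n = 442 per group

Sample size formula (two-sample t-test, normal approximation):
n = 2 · ((z_α + z_β) / d)²

z_α = 1.645 (for α = 0.05, one-sided)
z_β = 0.583 (for power = 0.72)
d = 0.15

n = 2 · ((1.645 + 0.583) / 0.15)²
n = 2 · (14.853)²
n ≈ 441.22
Round up to the next whole number: n = 442 per group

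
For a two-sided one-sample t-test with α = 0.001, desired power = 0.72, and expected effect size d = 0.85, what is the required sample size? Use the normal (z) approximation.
n = 21

Sample size formula (one-sample t-test, normal approximation):
n = ((z_{α/2} + z_β) / d)²

z_{α/2} = 3.291 (for α = 0.001, two-sided)
z_β = 0.583 (for power = 0.72)
d = 0.85

n = ((3.291 + 0.583) / 0.85)²
n = (4.558)²
n ≈ 20.78
Round up to the next whole number: n = 21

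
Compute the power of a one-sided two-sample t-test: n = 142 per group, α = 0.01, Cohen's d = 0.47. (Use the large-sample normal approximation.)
Power ≈ 0.95

Power calculation (two-sample t-test, normal approximation):
z_β = d · √(n/2) - z_α
z_β = 0.47 · √(142/2) - 2.326
z_β = 0.47 · 8.426 - 2.326
z_β = 1.634

Power = Φ(z_β) = Φ(1.634) ≈ 0.949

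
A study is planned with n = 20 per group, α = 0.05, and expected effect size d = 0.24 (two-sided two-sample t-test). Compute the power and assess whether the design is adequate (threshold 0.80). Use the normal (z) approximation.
Power ≈ 0.11; the study is underpowered (power < 0.80)

Power calculation (two-sample t-test, normal approximation):
z_β = d · √(n/2) - z_{α/2}
z_β = 0.24 · √(20/2) - 1.960
z_β = 0.24 · 3.162 - 1.960
z_β = -1.201

Power = Φ(z_β) = Φ(-1.201) ≈ 0.115

Effect size d = 0.24 is small by Cohen's convention (0.2/0.5/0.8).

Threshold: power ≥ 0.80 is conventionally adequate.
Power ≈ 0.11 → the study is underpowered (power < 0.80).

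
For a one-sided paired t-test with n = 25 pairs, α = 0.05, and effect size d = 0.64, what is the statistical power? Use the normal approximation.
Power ≈ 0.94

Power calculation (paired t-test, normal approximation):
z_β = d · √n - z_α
z_β = 0.64 · √25 - 1.645
z_β = 0.64 · 5.000 - 1.645
z_β = 1.555

Power = Φ(z_β) = Φ(1.555) ≈ 0.940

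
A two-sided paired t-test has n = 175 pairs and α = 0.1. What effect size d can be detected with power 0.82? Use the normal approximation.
d ≈ 0.19

Minimum detectable effect (paired t-test, normal approximation):
d = (z_{α/2} + z_β) / √n
d = (1.645 + 0.915) / √175
d = 2.560 / 13.229
d ≈ 0.19

By Cohen's convention (0.2 small / 0.5 medium / 0.8 large): very small effect.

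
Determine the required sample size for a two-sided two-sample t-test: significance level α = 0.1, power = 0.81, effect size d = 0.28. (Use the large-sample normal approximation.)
n = 163 per group

Sample size formula (two-sample t-test, normal approximation):
n = 2 · ((z_{α/2} + z_β) / d)²

z_{α/2} = 1.645 (for α = 0.1, two-sided)
z_β = 0.878 (for power = 0.81)
d = 0.28

n = 2 · ((1.645 + 0.878) / 0.28)²
n = 2 · (9.011)²
n ≈ 162.40
Round up to the next whole number: n = 163 per group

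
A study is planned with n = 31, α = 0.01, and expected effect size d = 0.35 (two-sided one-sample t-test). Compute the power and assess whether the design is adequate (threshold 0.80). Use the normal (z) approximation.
Power ≈ 0.27; the study is underpowered (power < 0.80)

Power calculation (one-sample t-test, normal approximation):
z_β = d · √n - z_{α/2}
z_β = 0.35 · √31 - 2.576
z_β = 0.35 · 5.568 - 2.576
z_β = -0.627

Power = Φ(z_β) = Φ(-0.627) ≈ 0.265

Effect size d = 0.35 is small by Cohen's convention (0.2/0.5/0.8).

Threshold: power ≥ 0.80 is conventionally adequate.
Power ≈ 0.27 → the study is underpowered (power < 0.80).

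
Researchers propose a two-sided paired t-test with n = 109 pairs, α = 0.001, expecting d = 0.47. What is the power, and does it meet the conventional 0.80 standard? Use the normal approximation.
Power ≈ 0.95; the study is adequately powered (power ≥ 0.80)

Power calculation (paired t-test, normal approximation):
z_β = d · √n - z_{α/2}
z_β = 0.47 · √109 - 3.291
z_β = 0.47 · 10.440 - 3.291
z_β = 1.616

Power = Φ(z_β) = Φ(1.616) ≈ 0.947

Effect size d = 0.47 is small by Cohen's convention (0.2/0.5/0.8).

Threshold: power ≥ 0.80 is conventionally adequate.
Power ≈ 0.95 → the study is adequately powered (power ≥ 0.80).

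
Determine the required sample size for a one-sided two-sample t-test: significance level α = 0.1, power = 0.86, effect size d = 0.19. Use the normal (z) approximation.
n = 310 per group

Sample size formula (two-sample t-test, normal approximation):
n = 2 · ((z_α + z_β) / d)²

z_α = 1.282 (for α = 0.1, one-sided)
z_β = 1.080 (for power = 0.86)
d = 0.19

n = 2 · ((1.282 + 1.080) / 0.19)²
n = 2 · (12.432)²
n ≈ 309.11
Round up to the next whole number: n = 310 per group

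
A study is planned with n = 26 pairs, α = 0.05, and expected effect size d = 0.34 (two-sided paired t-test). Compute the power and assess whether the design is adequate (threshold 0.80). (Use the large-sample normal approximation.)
Power ≈ 0.41; the study is underpowered (power < 0.80)

Power calculation (paired t-test, normal approximation):
z_β = d · √n - z_{α/2}
z_β = 0.34 · √26 - 1.960
z_β = 0.34 · 5.099 - 1.960
z_β = -0.226

Power = Φ(z_β) = Φ(-0.226) ≈ 0.410

Effect size d = 0.34 is small by Cohen's convention (0.2/0.5/0.8).

Threshold: power ≥ 0.80 is conventionally adequate.
Power ≈ 0.41 → the study is underpowered (power < 0.80).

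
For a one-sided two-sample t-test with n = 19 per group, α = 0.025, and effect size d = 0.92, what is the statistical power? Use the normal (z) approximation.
Power ≈ 0.81

Power calculation (two-sample t-test, normal approximation):
z_β = d · √(n/2) - z_α
z_β = 0.92 · √(19/2) - 1.960
z_β = 0.92 · 3.082 - 1.960
z_β = 0.876

Power = Φ(z_β) = Φ(0.876) ≈ 0.809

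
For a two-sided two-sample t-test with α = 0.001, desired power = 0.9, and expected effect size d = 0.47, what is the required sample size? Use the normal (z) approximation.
n = 190 per group

Sample size formula (two-sample t-test, normal approximation):
n = 2 · ((z_{α/2} + z_β) / d)²

z_{α/2} = 3.291 (for α = 0.001, two-sided)
z_β = 1.282 (for power = 0.9)
d = 0.47

n = 2 · ((3.291 + 1.282) / 0.47)²
n = 2 · (9.730)²
n ≈ 189.35
Round up to the next whole number: n = 190 per group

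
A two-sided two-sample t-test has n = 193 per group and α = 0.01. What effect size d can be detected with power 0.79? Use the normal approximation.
d ≈ 0.34

Minimum detectable effect (two-sample t-test, normal approximation):
d = (z_{α/2} + z_β) / √(n/2)
d = (2.576 + 0.806) / √(193/2)
d = 3.382 / 9.823
d ≈ 0.34

By Cohen's convention (0.2 small / 0.5 medium / 0.8 large): small effect.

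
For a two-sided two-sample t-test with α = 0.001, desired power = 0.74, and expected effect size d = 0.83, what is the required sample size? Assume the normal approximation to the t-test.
n = 45 per group

Sample size formula (two-sample t-test, normal approximation):
n = 2 · ((z_{α/2} + z_β) / d)²

z_{α/2} = 3.291 (for α = 0.001, two-sided)
z_β = 0.643 (for power = 0.74)
d = 0.83

n = 2 · ((3.291 + 0.643) / 0.83)²
n = 2 · (4.740)²
n ≈ 44.94
Round up to the next whole number: n = 45 per group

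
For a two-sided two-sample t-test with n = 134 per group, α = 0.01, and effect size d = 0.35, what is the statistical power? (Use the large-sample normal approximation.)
Power ≈ 0.61

Power calculation (two-sample t-test, normal approximation):
z_β = d · √(n/2) - z_{α/2}
z_β = 0.35 · √(134/2) - 2.576
z_β = 0.35 · 8.185 - 2.576
z_β = 0.289

Power = Φ(z_β) = Φ(0.289) ≈ 0.614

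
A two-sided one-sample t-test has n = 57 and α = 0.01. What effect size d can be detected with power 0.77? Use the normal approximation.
d ≈ 0.44

Minimum detectable effect (one-sample t-test, normal approximation):
d = (z_{α/2} + z_β) / √n
d = (2.576 + 0.739) / √57
d = 3.315 / 7.550
d ≈ 0.44

By Cohen's convention (0.2 small / 0.5 medium / 0.8 large): small effect.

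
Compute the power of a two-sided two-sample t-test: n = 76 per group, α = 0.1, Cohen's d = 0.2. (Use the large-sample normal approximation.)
Power ≈ 0.34

Power calculation (two-sample t-test, normal approximation):
z_β = d · √(n/2) - z_{α/2}
z_β = 0.2 · √(76/2) - 1.645
z_β = 0.2 · 6.164 - 1.645
z_β = -0.412

Power = Φ(z_β) = Φ(-0.412) ≈ 0.340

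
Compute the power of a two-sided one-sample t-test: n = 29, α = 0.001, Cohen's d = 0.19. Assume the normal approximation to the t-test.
Power ≈ 0.01

Power calculation (one-sample t-test, normal approximation):
z_β = d · √n - z_{α/2}
z_β = 0.19 · √29 - 3.291
z_β = 0.19 · 5.385 - 3.291
z_β = -2.267

Power = Φ(z_β) = Φ(-2.267) ≈ 0.012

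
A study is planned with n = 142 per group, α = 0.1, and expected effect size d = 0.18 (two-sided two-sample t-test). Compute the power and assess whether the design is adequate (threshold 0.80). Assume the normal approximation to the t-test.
Power ≈ 0.45; the study is underpowered (power < 0.80)

Power calculation (two-sample t-test, normal approximation):
z_β = d · √(n/2) - z_{α/2}
z_β = 0.18 · √(142/2) - 1.645
z_β = 0.18 · 8.426 - 1.645
z_β = -0.128

Power = Φ(z_β) = Φ(-0.128) ≈ 0.449

Effect size d = 0.18 is very small by Cohen's convention (0.2/0.5/0.8).

Threshold: power ≥ 0.80 is conventionally adequate.
Power ≈ 0.45 → the study is underpowered (power < 0.80).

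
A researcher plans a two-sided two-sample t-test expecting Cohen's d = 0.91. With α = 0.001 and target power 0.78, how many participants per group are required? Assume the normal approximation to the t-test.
n = 40 per group

Sample size formula (two-sample t-test, normal approximation):
n = 2 · ((z_{α/2} + z_β) / d)²

z_{α/2} = 3.291 (for α = 0.001, two-sided)
z_β = 0.772 (for power = 0.78)
d = 0.91

n = 2 · ((3.291 + 0.772) / 0.91)²
n = 2 · (4.465)²
n ≈ 39.87
Round up to the next whole number: n = 40 per group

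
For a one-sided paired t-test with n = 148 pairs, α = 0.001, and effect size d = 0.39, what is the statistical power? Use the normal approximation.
Power ≈ 0.95

Power calculation (paired t-test, normal approximation):
z_β = d · √n - z_α
z_β = 0.39 · √148 - 3.090
z_β = 0.39 · 12.166 - 3.090
z_β = 1.654

Power = Φ(z_β) = Φ(1.654) ≈ 0.951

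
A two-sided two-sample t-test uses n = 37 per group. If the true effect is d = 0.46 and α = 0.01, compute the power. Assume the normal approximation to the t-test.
Power ≈ 0.28

Power calculation (two-sample t-test, normal approximation):
z_β = d · √(n/2) - z_{α/2}
z_β = 0.46 · √(37/2) - 2.576
z_β = 0.46 · 4.301 - 2.576
z_β = -0.597

Power = Φ(z_β) = Φ(-0.597) ≈ 0.275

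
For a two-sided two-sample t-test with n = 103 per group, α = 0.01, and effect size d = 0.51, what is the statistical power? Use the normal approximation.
Power ≈ 0.86

Power calculation (two-sample t-test, normal approximation):
z_β = d · √(n/2) - z_{α/2}
z_β = 0.51 · √(103/2) - 2.576
z_β = 0.51 · 7.176 - 2.576
z_β = 1.084

Power = Φ(z_β) = Φ(1.084) ≈ 0.861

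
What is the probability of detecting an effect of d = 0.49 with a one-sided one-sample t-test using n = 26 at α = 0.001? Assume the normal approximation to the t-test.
Power ≈ 0.28

Power calculation (one-sample t-test, normal approximation):
z_β = d · √n - z_α
z_β = 0.49 · √26 - 3.090
z_β = 0.49 · 5.099 - 3.090
z_β = -0.592

Power = Φ(z_β) = Φ(-0.592) ≈ 0.277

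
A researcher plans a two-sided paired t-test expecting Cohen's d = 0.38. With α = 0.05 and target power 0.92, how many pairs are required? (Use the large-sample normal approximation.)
n = 79 pairs

Sample size formula (paired t-test, normal approximation):
n = ((z_{α/2} + z_β) / d)²

z_{α/2} = 1.960 (for α = 0.05, two-sided)
z_β = 1.405 (for power = 0.92)
d = 0.38

n = ((1.960 + 1.405) / 0.38)²
n = (8.855)²
n ≈ 78.41
Round up to the next whole number: n = 79 pairs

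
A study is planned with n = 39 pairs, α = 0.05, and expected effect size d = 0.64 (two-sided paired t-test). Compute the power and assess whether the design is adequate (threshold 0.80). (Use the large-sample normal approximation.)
Power ≈ 0.98; the study is adequately powered (power ≥ 0.80)

Power calculation (paired t-test, normal approximation):
z_β = d · √n - z_{α/2}
z_β = 0.64 · √39 - 1.960
z_β = 0.64 · 6.245 - 1.960
z_β = 2.037

Power = Φ(z_β) = Φ(2.037) ≈ 0.979

Effect size d = 0.64 is medium by Cohen's convention (0.2/0.5/0.8).

Threshold: power ≥ 0.80 is conventionally adequate.
Power ≈ 0.98 → the study is adequately powered (power ≥ 0.80).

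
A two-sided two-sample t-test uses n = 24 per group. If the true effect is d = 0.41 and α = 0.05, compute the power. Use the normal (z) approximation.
Power ≈ 0.29

Power calculation (two-sample t-test, normal approximation):
z_β = d · √(n/2) - z_{α/2}
z_β = 0.41 · √(24/2) - 1.960
z_β = 0.41 · 3.464 - 1.960
z_β = -0.540

Power = Φ(z_β) = Φ(-0.540) ≈ 0.295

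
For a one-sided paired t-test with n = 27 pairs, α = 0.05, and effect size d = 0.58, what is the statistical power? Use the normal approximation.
Power ≈ 0.91

Power calculation (paired t-test, normal approximation):
z_β = d · √n - z_α
z_β = 0.58 · √27 - 1.645
z_β = 0.58 · 5.196 - 1.645
z_β = 1.369

Power = Φ(z_β) = Φ(1.369) ≈ 0.914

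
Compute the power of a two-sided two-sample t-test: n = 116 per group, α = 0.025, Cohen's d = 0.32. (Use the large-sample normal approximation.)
Power ≈ 0.58

Power calculation (two-sample t-test, normal approximation):
z_β = d · √(n/2) - z_{α/2}
z_β = 0.32 · √(116/2) - 2.241
z_β = 0.32 · 7.616 - 2.241
z_β = 0.196

Power = Φ(z_β) = Φ(0.196) ≈ 0.578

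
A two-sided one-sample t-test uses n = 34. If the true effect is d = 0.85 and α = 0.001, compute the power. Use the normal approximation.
Power ≈ 0.95

Power calculation (one-sample t-test, normal approximation):
z_β = d · √n - z_{α/2}
z_β = 0.85 · √34 - 3.291
z_β = 0.85 · 5.831 - 3.291
z_β = 1.666

Power = Φ(z_β) = Φ(1.666) ≈ 0.952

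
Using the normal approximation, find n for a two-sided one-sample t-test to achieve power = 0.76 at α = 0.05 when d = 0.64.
n = 18

Sample size formula (one-sample t-test, normal approximation):
n = ((z_{α/2} + z_β) / d)²

z_{α/2} = 1.960 (for α = 0.05, two-sided)
z_β = 0.706 (for power = 0.76)
d = 0.64

n = ((1.960 + 0.706) / 0.64)²
n = (4.166)²
n ≈ 17.36
Round up to the next whole number: n = 18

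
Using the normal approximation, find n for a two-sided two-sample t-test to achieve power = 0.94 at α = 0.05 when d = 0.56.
n = 79 per group

Sample size formula (two-sample t-test, normal approximation):
n = 2 · ((z_{α/2} + z_β) / d)²

z_{α/2} = 1.960 (for α = 0.05, two-sided)
z_β = 1.555 (for power = 0.94)
d = 0.56

n = 2 · ((1.960 + 1.555) / 0.56)²
n = 2 · (6.277)²
n ≈ 78.80
Round up to the next whole number: n = 79 per group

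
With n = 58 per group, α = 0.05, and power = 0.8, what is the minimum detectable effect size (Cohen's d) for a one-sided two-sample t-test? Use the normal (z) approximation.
d ≈ 0.46

Minimum detectable effect (two-sample t-test, normal approximation):
d = (z_α + z_β) / √(n/2)
d = (1.645 + 0.842) / √(58/2)
d = 2.486 / 5.385
d ≈ 0.46

By Cohen's convention (0.2 small / 0.5 medium / 0.8 large): small effect.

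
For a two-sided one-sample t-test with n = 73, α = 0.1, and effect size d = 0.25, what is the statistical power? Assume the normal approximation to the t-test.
Power ≈ 0.69

Power calculation (one-sample t-test, normal approximation):
z_β = d · √n - z_{α/2}
z_β = 0.25 · √73 - 1.645
z_β = 0.25 · 8.544 - 1.645
z_β = 0.491

Power = Φ(z_β) = Φ(0.491) ≈ 0.688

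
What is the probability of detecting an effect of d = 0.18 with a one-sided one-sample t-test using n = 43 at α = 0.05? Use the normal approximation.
Power ≈ 0.32

Power calculation (one-sample t-test, normal approximation):
z_β = d · √n - z_α
z_β = 0.18 · √43 - 1.645
z_β = 0.18 · 6.557 - 1.645
z_β = -0.465

Power = Φ(z_β) = Φ(-0.465) ≈ 0.321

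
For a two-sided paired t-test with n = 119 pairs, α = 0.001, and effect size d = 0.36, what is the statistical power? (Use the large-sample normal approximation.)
Power ≈ 0.74

Power calculation (paired t-test, normal approximation):
z_β = d · √n - z_{α/2}
z_β = 0.36 · √119 - 3.291
z_β = 0.36 · 10.909 - 3.291
z_β = 0.637

Power = Φ(z_β) = Φ(0.637) ≈ 0.738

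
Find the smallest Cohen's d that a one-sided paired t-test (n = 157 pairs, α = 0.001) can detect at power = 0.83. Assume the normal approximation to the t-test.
d ≈ 0.32

Minimum detectable effect (paired t-test, normal approximation):
d = (z_α + z_β) / √n
d = (3.090 + 0.954) / √157
d = 4.044 / 12.530
d ≈ 0.32

By Cohen's convention (0.2 small / 0.5 medium / 0.8 large): small effect.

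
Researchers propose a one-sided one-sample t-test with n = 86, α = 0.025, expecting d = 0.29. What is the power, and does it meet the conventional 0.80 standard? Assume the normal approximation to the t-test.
Power ≈ 0.77; the study is underpowered (power < 0.80)

Power calculation (one-sample t-test, normal approximation):
z_β = d · √n - z_α
z_β = 0.29 · √86 - 1.960
z_β = 0.29 · 9.274 - 1.960
z_β = 0.729

Power = Φ(z_β) = Φ(0.729) ≈ 0.767

Effect size d = 0.29 is small by Cohen's convention (0.2/0.5/0.8).

Threshold: power ≥ 0.80 is conventionally adequate.
Power ≈ 0.77 → the study is underpowered (power < 0.80).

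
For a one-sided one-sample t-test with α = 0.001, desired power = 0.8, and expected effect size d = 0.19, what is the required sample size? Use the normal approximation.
n = 429

Sample size formula (one-sample t-test, normal approximation):
n = ((z_α + z_β) / d)²

z_α = 3.090 (for α = 0.001, one-sided)
z_β = 0.842 (for power = 0.8)
d = 0.19

n = ((3.090 + 0.842) / 0.19)²
n = (20.695)²
n ≈ 428.28
Round up to the next whole number: n = 429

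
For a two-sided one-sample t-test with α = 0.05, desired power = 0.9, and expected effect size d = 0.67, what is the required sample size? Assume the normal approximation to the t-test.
n = 24

Sample size formula (one-sample t-test, normal approximation):
n = ((z_{α/2} + z_β) / d)²

z_{α/2} = 1.960 (for α = 0.05, two-sided)
z_β = 1.282 (for power = 0.9)
d = 0.67

n = ((1.960 + 1.282) / 0.67)²
n = (4.839)²
n ≈ 23.42
Round up to the next whole number: n = 24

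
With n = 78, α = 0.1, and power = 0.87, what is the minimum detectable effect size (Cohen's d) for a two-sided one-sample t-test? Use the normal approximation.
d ≈ 0.31

Minimum detectable effect (one-sample t-test, normal approximation):
d = (z_{α/2} + z_β) / √n
d = (1.645 + 1.126) / √78
d = 2.771 / 8.832
d ≈ 0.31

By Cohen's convention (0.2 small / 0.5 medium / 0.8 large): small effect.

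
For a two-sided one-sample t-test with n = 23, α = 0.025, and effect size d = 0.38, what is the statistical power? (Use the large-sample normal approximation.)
Power ≈ 0.34

Power calculation (one-sample t-test, normal approximation):
z_β = d · √n - z_{α/2}
z_β = 0.38 · √23 - 2.241
z_β = 0.38 · 4.796 - 2.241
z_β = -0.419

Power = Φ(z_β) = Φ(-0.419) ≈ 0.338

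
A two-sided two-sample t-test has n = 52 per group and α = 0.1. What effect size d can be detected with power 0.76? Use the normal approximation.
d ≈ 0.46

Minimum detectable effect (two-sample t-test, normal approximation):
d = (z_{α/2} + z_β) / √(n/2)
d = (1.645 + 0.706) / √(52/2)
d = 2.351 / 5.099
d ≈ 0.46

By Cohen's convention (0.2 small / 0.5 medium / 0.8 large): small effect.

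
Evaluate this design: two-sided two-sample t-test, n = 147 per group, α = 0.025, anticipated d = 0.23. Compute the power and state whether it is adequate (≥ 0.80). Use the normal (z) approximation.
Power ≈ 0.39; the study is underpowered (power < 0.80)

Power calculation (two-sample t-test, normal approximation):
z_β = d · √(n/2) - z_{α/2}
z_β = 0.23 · √(147/2) - 2.241
z_β = 0.23 · 8.573 - 2.241
z_β = -0.270

Power = Φ(z_β) = Φ(-0.270) ≈ 0.394

Effect size d = 0.23 is small by Cohen's convention (0.2/0.5/0.8).

Threshold: power ≥ 0.80 is conventionally adequate.
Power ≈ 0.39 → the study is underpowered (power < 0.80).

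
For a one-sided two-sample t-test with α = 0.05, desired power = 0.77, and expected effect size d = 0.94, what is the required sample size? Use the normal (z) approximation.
n = 13 per group

Sample size formula (two-sample t-test, normal approximation):
n = 2 · ((z_α + z_β) / d)²

z_α = 1.645 (for α = 0.05, one-sided)
z_β = 0.739 (for power = 0.77)
d = 0.94

n = 2 · ((1.645 + 0.739) / 0.94)²
n = 2 · (2.536)²
n ≈ 12.86
Round up to the next whole number: n = 13 per group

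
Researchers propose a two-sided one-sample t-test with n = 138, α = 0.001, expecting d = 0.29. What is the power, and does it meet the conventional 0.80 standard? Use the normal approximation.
Power ≈ 0.55; the study is underpowered (power < 0.80)

Power calculation (one-sample t-test, normal approximation):
z_β = d · √n - z_{α/2}
z_β = 0.29 · √138 - 3.291
z_β = 0.29 · 11.747 - 3.291
z_β = 0.116

Power = Φ(z_β) = Φ(0.116) ≈ 0.546

Effect size d = 0.29 is small by Cohen's convention (0.2/0.5/0.8).

Threshold: power ≥ 0.80 is conventionally adequate.
Power ≈ 0.55 → the study is underpowered (power < 0.80).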